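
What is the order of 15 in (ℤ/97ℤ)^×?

96

ord(15) | φ(97) = 97 − 1 = 96 = 2^5 · 3.
Divisors of 96: 1, 2, 3, 4, 6, 8, 12, 16, 24, 32, 48, 96.
Compute 15^d (mod 97) for the divisors d until we hit 1:
15^1 ≡ 15 (mod 97)
15^2 ≡ 31 (mod 97)
15^3 ≡ 77 (mod 97)
15^4 ≡ 88 (mod 97)
15^6 ≡ 12 (mod 97)
15^8 ≡ 81 (mod 97)
15^12 ≡ 47 (mod 97)
15^16 ≡ 62 (mod 97)
15^24 ≡ 75 (mod 97)
15^32 ≡ 61 (mod 97)
15^48 ≡ 96 (mod 97)
15^96 ≡ 1 (mod 97) ✓
Hence ord(15) = 96.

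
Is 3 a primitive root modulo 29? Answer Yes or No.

Yes

φ(29) = 29 − 1 = 28 = 2^2 · 7.
Test 3^(28/q) mod 29 for each prime factor q of 28:
3^14 ≡ 28 (mod 29)  [q = 2: ≢ 1 ✓]
3^4 ≡ 23 (mod 29)  [q = 7: ≢ 1 ✓]
Every test exponent gives a nontrivial residue, hence 3 generates the full group.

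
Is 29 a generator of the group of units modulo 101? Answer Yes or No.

Yes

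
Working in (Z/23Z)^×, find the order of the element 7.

22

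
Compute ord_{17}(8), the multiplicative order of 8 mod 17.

The order of 8 must divide φ(17) = 17 − 1 = 16 = 2^4.
Divisors of 16: 1, 2, 4, 8, 16.
Evaluate successive powers at the divisors of 16:
8^1 ≡ 8
8^2 ≡ 13
8^4 ≡ 16
8^8 ≡ 1
The smallest such exponent is 8, so the order of 8 is 8.

8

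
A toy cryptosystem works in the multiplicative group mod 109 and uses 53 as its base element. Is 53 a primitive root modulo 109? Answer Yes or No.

φ(109) = 109 − 1 = 108 = 2^2 · 3^3.
53 is a primitive root mod 109 iff 53^(φ(109)/q) ≢ 1 for every prime q | φ(109), i.e. q ∈ {2, 3}.
53^54 ≡ 108 (mod 109)  [q = 2: ≢ 1 ✓]
53^36 ≡ 63 (mod 109)  [q = 3: ≢ 1 ✓]
Every test exponent gives a nontrivial residue, hence 53 generates the full group.

Yes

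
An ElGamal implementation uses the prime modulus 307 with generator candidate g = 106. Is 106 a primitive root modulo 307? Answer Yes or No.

Yes

φ(307) = 307 − 1 = 306 = 2 · 3^2 · 17.
Test 106^(306/q) mod 307 for each prime factor q of 306:
106^153 ≡ 306 (mod 307)  [q = 2: ≢ 1 ✓]
106^102 ≡ 289 (mod 307)  [q = 3: ≢ 1 ✓]
106^18 ≡ 273 (mod 307)  [q = 17: ≢ 1 ✓]
Every test exponent gives a nontrivial residue, hence 106 generates the full group.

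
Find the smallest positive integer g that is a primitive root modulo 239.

7

φ(239) = 239 − 1 = 238 = 2 · 7 · 17.
g is a primitive root iff g^(238/q) ≢ 1 (mod 239) for each prime q ∈ {2, 7, 17}.
g = 2: 2^119 ≡ 1 — hits 1, so not a primitive root.
g = 3: 3^119 ≡ 1 — hits 1, so not a primitive root.
g = 4: 4^119 ≡ 1 — hits 1, so not a primitive root.
g = 5: 5^119 ≡ 1 — hits 1, so not a primitive root.
g = 6: 6^119 ≡ 1 — hits 1, so not a primitive root.
g = 7: 7^119 ≡ 238; 7^34 ≡ 24; 7^14 ≡ 211 — none is 1, so 7 is a primitive root.
So 7 is the smallest generator of (Z/239Z)^×.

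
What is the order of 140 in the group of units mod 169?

78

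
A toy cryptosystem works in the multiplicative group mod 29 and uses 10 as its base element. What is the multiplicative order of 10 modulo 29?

28

By Lagrange's theorem, ord_29(10) divides φ(29) = 29 − 1 = 28 = 2^2 · 7.
Divisors of 28: 1, 2, 4, 7, 14, 28.
Compute 10^d (mod 29) for the divisors d until we hit 1:
10^1 ≡ 10 (mod 29)
10^2 ≡ 13 (mod 29)
10^4 ≡ 24 (mod 29)
10^7 ≡ 17 (mod 29)
10^14 ≡ 28 (mod 29)
10^28 ≡ 1 (mod 29) ✓
The smallest such exponent is 28, so the order of 10 is 28.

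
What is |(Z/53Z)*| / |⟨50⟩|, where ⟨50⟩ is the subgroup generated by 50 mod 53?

1

Since 50 ∈ (Z/53Z)^×, its order divides φ(53) = 53 − 1 = 52 = 2^2 · 13.
Divisors of 52: 1, 2, 4, 13, 26, 52.
Test each divisor d:
50^1 ≡ 50
50^2 ≡ 9
50^4 ≡ 28
50^13 ≡ 23
50^26 ≡ 52
50^52 ≡ 1
The order of 50 is 52, so the subgroup it generates has 52 elements.
[(Z/53Z)^× : ⟨50⟩] = 52/52 = 1.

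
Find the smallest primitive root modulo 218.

11

φ(218) = φ(2)·φ(109) = 1·108 = 108 = 2^2 · 3^3.
g is a primitive root iff g^(108/q) ≢ 1 (mod 218) for each prime q ∈ {2, 3}.
g = 2: gcd(2, 218) = 2 > 1, not a unit — skip.
g = 3: 3^54 ≡ 1 — hits 1, so not a primitive root.
g = 4: gcd(4, 218) = 2 > 1, not a unit — skip.
g = 5: 5^54 ≡ 1 — hits 1, so not a primitive root.
g = 6: gcd(6, 218) = 2 > 1, not a unit — skip.
g = 7: 7^54 ≡ 1 — hits 1, so not a primitive root.
g = 8: gcd(8, 218) = 2 > 1, not a unit — skip.
g = 9: 9^54 ≡ 1 — hits 1, so not a primitive root.
g = 10: gcd(10, 218) = 2 > 1, not a unit — skip.
g = 11: 11^54 ≡ 217; 11^36 ≡ 45 — none is 1, so 11 is a primitive root.
The smallest primitive root modulo 218 is 11.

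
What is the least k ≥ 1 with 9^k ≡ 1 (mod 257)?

Since 9 ∈ (Z/257Z)^×, its order divides φ(257) = 257 − 1 = 256 = 2^8.
Divisors of 256: 1, 2, 4, 8, 16, 32, 64, 128, 256.
Compute 9^d (mod 257) for the divisors d until we hit 1:
9^1 ≡ 9 (mod 257)
9^2 ≡ 81 (mod 257)
9^4 ≡ 136 (mod 257)
9^8 ≡ 249 (mod 257)
9^16 ≡ 64 (mod 257)
9^32 ≡ 241 (mod 257)
9^64 ≡ 256 (mod 257)
9^128 ≡ 1 (mod 257) ✓
Therefore the multiplicative order of 9 modulo 257 is 128.

128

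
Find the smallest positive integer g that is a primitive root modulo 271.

φ(271) = 271 − 1 = 270 = 2 · 3^3 · 5.
g is a primitive root iff g^(270/q) ≢ 1 (mod 271) for each prime q ∈ {2, 3, 5}.
g = 2: 2^135 ≡ 1 — hits 1, so not a primitive root.
g = 3: 3^135 ≡ 270; 3^90 ≡ 1 — hits 1, so not a primitive root.
g = 4: 4^135 ≡ 1 — hits 1, so not a primitive root.
g = 5: 5^135 ≡ 1 — hits 1, so not a primitive root.
g = 6: 6^135 ≡ 270; 6^90 ≡ 242; 6^54 ≡ 10 — none is 1, so 6 is a primitive root.
Hence the least primitive root of 271 is 6.

6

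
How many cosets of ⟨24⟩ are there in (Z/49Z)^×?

1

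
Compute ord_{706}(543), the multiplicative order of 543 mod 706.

The order of 543 must divide φ(706) = φ(2)·φ(353) = 1·352 = 352 = 2^5 · 11.
Divisors of 352: 1, 2, 4, 8, 11, 16, 22, 32, 44, 88, 176, 352.
Test each divisor d:
543^1 ≡ 543 (mod 706)
543^2 ≡ 447 (mod 706)
543^4 ≡ 11 (mod 706)
543^8 ≡ 121 (mod 706)
543^11 ≡ 347 (mod 706)
543^16 ≡ 521 (mod 706)
543^22 ≡ 389 (mod 706)
543^32 ≡ 337 (mod 706)
543^44 ≡ 237 (mod 706)
543^88 ≡ 395 (mod 706)
543^176 ≡ 705 (mod 706)
543^352 ≡ 1 (mod 706) ✓
Therefore the multiplicative order of 543 modulo 706 is 352.

352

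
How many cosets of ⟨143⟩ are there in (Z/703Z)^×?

The order of 143 must divide φ(703) = φ(19·37) = (19−1)·(37−1) = 18·36 = 648 = 2^3 · 3^4.
Divisors of 648: 1, 2, 3, 4, 6, 8, 9, 12, 18, 24, 27, 36, 54, 72, 81, 108, 162, 216, 324, 648.
Test each divisor d:
143^1 ≡ 143
143^2 ≡ 62
143^3 ≡ 430
143^4 ≡ 329
143^6 ≡ 11
143^8 ≡ 682
143^9 ≡ 512
143^12 ≡ 121
143^18 ≡ 628
143^24 ≡ 581
143^27 ≡ 265
143^36 ≡ 1
Thus |⟨143⟩| = ord(143) = 36.
[(Z/703Z)^× : ⟨143⟩] = 648/36 = 18.

18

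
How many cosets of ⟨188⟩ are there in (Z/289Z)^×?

16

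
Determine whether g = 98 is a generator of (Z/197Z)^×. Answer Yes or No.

Yes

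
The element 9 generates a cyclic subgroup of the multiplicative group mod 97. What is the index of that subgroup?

ord(9) | φ(97) = 97 − 1 = 96 = 2^5 · 3.
Divisors of 96: 1, 2, 3, 4, 6, 8, 12, 16, 24, 32, 48, 96.
Check 9^d mod 97 for each divisor in increasing order:
9^1 ≡ 9 (mod 97)
9^2 ≡ 81 (mod 97)
9^3 ≡ 50 (mod 97)
9^4 ≡ 62 (mod 97)
9^6 ≡ 75 (mod 97)
9^8 ≡ 61 (mod 97)
9^12 ≡ 96 (mod 97)
9^16 ≡ 35 (mod 97)
9^24 ≡ 1 (mod 97) ✓
Thus |⟨9⟩| = ord(9) = 24.
Index = |(Z/97Z)^×| / |⟨9⟩| = 96 / 24 = 4.

4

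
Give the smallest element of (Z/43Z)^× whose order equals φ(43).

3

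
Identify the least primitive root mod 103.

φ(103) = 103 − 1 = 102 = 2 · 3 · 17.
g is a primitive root iff g^(102/q) ≢ 1 (mod 103) for each prime q ∈ {2, 3, 17}.
g = 2: 2^51 ≡ 1 — hits 1, so not a primitive root.
g = 3: 3^51 ≡ 102; 3^34 ≡ 1 — hits 1, so not a primitive root.
g = 4: 4^51 ≡ 1 — hits 1, so not a primitive root.
g = 5: 5^51 ≡ 102; 5^34 ≡ 56; 5^6 ≡ 72 — none is 1, so 5 is a primitive root.
The smallest primitive root modulo 103 is 5.

5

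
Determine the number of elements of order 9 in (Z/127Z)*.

6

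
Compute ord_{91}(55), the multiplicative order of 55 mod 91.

6

Since 55 ∈ (Z/91Z)^×, its order divides φ(91) = φ(7·13) = (7−1)·(13−1) = 6·12 = 72 = 2^3 · 3^2.
Divisors of 72: 1, 2, 3, 4, 6, 8, 9, 12, 18, 24, 36, 72.
Test each divisor d:
55^1 ≡ 55 (mod 91)
55^2 ≡ 22 (mod 91)
55^3 ≡ 27 (mod 91)
55^4 ≡ 29 (mod 91)
55^6 ≡ 1 (mod 91) ✓
So ord_91(55) = 6.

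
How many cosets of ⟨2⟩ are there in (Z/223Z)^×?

By Lagrange's theorem, ord_223(2) divides φ(223) = 223 − 1 = 222 = 2 · 3 · 37.
Divisors of 222: 1, 2, 3, 6, 37, 74, 111, 222.
Check 2^d mod 223 for each divisor in increasing order:
2^1 ≡ 2 (mod 223)
2^2 ≡ 4 (mod 223)
2^3 ≡ 8 (mod 223)
2^6 ≡ 64 (mod 223)
2^37 ≡ 1 (mod 223) ✓
The order of 2 is 37, so the subgroup it generates has 37 elements.
Index = |(Z/223Z)^×| / |⟨2⟩| = 222 / 37 = 6.

6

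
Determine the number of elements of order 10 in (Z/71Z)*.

4

φ(71) = 71 − 1 = 70 = 2 · 5 · 7.
(Z/71Z)^× is cyclic (|G| = 70); a cyclic group of order m has exactly φ(d) elements of each order d | m, and none otherwise.
10 = 2 · 5 divides 70, and φ(10) = 4.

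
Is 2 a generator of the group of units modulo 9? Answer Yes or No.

Yes

φ(9) = φ(3^2) = 3·(3−1) = 6 = 2 · 3.
It suffices to check that the order of 2 is not a proper divisor of 6: compute 2^(6/q) for q ∈ {2, 3}.
2^3 ≡ 8 (mod 9)  [q = 2: ≢ 1 ✓]
2^2 ≡ 4 (mod 9)  [q = 3: ≢ 1 ✓]
None equal 1, so ord_9(2) = 6: 2 is a primitive root.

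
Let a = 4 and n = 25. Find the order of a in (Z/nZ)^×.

10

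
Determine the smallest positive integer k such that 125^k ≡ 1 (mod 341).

5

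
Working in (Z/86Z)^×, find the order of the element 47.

7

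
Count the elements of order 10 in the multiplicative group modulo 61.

φ(61) = 61 − 1 = 60 = 2^2 · 3 · 5.
(Z/61Z)^× is cyclic (|G| = 60); a cyclic group of order m has exactly φ(d) elements of each order d | m, and none otherwise.
10 = 2 · 5 divides 60, and φ(10) = 4.

4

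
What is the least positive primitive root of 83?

2

φ(83) = 83 − 1 = 82 = 2 · 41.
g is a primitive root iff g^(82/q) ≢ 1 (mod 83) for each prime q ∈ {2, 41}.
g = 2: 2^41 ≡ 82; 2^2 ≡ 4 — none is 1, so 2 is a primitive root.
Hence the least primitive root of 83 is 2.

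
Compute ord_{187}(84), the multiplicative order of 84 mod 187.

10

ord(84) | φ(187) = φ(11·17) = (11−1)·(17−1) = 10·16 = 160 = 2^5 · 5.
Divisors of 160: 1, 2, 4, 5, 8, 10, 16, 20, 32, 40, 80, 160.
Compute 84^d (mod 187) for the divisors d until we hit 1:
84^1 ≡ 84 (mod 187)
84^2 ≡ 137 (mod 187)
84^4 ≡ 69 (mod 187)
84^5 ≡ 186 (mod 187)
84^8 ≡ 86 (mod 187)
84^10 ≡ 1 (mod 187) ✓
So ord_187(84) = 10.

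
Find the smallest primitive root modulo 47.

φ(47) = 47 − 1 = 46 = 2 · 23.
Test candidates g = 2, 3, … against the prime factors q ∈ {2, 23} of φ(47): g is a generator iff g^(46/q) ≢ 1 for every such q.
g = 2: 2^23 ≡ 1 — hits 1, so not a primitive root.
g = 3: 3^23 ≡ 1 — hits 1, so not a primitive root.
g = 4: 4^23 ≡ 1 — hits 1, so not a primitive root.
g = 5: 5^23 ≡ 46; 5^2 ≡ 25 — none is 1, so 5 is a primitive root.
Hence the least primitive root of 47 is 5.

5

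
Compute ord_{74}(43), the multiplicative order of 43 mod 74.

4

The order of 43 must divide φ(74) = φ(2)·φ(37) = 1·36 = 36 = 2^2 · 3^2.
Divisors of 36: 1, 2, 3, 4, 6, 9, 12, 18, 36.
Test each divisor d:
43^1 ≡ 43 (mod 74)
43^2 ≡ 73 (mod 74)
43^3 ≡ 31 (mod 74)
43^4 ≡ 1 (mod 74) ✓
Hence ord(43) = 4.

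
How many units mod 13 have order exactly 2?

1

φ(13) = 13 − 1 = 12 = 2^2 · 3.
Since (Z/13Z)^× is cyclic of order 12, the number of elements of order d is φ(d) when d | 12 and 0 otherwise.
2 | 12, and φ(2) = 2 − 1 = 1.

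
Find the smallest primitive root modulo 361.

φ(361) = φ(19^2) = 19·(19−1) = 342 = 2 · 3^2 · 19.
Test candidates g = 2, 3, … against the prime factors q ∈ {2, 3, 19} of φ(361): g is a generator iff g^(342/q) ≢ 1 for every such q.
g = 2: 2^171 ≡ 360; 2^114 ≡ 292; 2^18 ≡ 58 — none is 1, so 2 is a primitive root.
The smallest primitive root modulo 361 is 2.

2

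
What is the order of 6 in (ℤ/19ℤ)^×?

9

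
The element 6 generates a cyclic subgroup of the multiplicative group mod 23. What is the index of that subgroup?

Since 6 ∈ (Z/23Z)^×, its order divides φ(23) = 23 − 1 = 22 = 2 · 11.
Divisors of 22: 1, 2, 11, 22.
Evaluate successive powers at the divisors of 22:
6^1 ≡ 6 (mod 23)
6^2 ≡ 13 (mod 23)
6^11 ≡ 1 (mod 23) ✓
The order of 6 is 11, so the subgroup it generates has 11 elements.
The index is φ(23) / ord(6) = 22 / 11 = 2.

2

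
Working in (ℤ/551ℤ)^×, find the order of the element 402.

Since 402 ∈ (Z/551Z)^×, its order divides φ(551) = φ(19·29) = (19−1)·(29−1) = 18·28 = 504 = 2^3 · 3^2 · 7.
Divisors of 504: 1, 2, 3, 4, 6, 7, 8, 9, 12, 14, 18, 21, 24, 28, 36, 42, 56, 63, 72, 84, 126, 168, 252, 504.
Check 402^d mod 551 for each divisor in increasing order:
402^1 ≡ 402
402^2 ≡ 161
402^3 ≡ 255
402^4 ≡ 24
402^6 ≡ 7
402^7 ≡ 59
402^8 ≡ 25
402^9 ≡ 132
402^12 ≡ 49
402^14 ≡ 175
402^18 ≡ 343
402^21 ≡ 407
402^24 ≡ 197
402^28 ≡ 320
402^36 ≡ 286
402^42 ≡ 349
402^56 ≡ 465
402^63 ≡ 436
402^72 ≡ 248
402^84 ≡ 30
402^126 ≡ 1
So ord_551(402) = 126.

126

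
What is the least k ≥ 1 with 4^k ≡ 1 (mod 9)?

The order of 4 must divide φ(9) = φ(3^2) = 3·(3−1) = 6 = 2 · 3.
Divisors of 6: 1, 2, 3, 6.
Evaluate successive powers at the divisors of 6:
4^1 ≡ 4
4^2 ≡ 7
4^3 ≡ 1
Therefore the multiplicative order of 4 modulo 9 is 3.

3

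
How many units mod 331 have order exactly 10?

φ(331) = 331 − 1 = 330 = 2 · 3 · 5 · 11.
In a cyclic group of order 330, there are φ(d) elements of order d for each divisor d of 330, and zero for non-divisors.
10 = 2 · 5 divides 330, and φ(10) = 4.

4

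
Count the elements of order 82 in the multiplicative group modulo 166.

40

φ(166) = φ(2)·φ(83) = 1·82 = 82 = 2 · 41.
Since (Z/166Z)^× is cyclic of order 82, the number of elements of order d is φ(d) when d | 82 and 0 otherwise.
82 = 2 · 41 divides 82, and φ(82) = 40.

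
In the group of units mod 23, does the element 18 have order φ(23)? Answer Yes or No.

No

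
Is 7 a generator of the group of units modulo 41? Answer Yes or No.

φ(41) = 41 − 1 = 40 = 2^3 · 5.
An element g generates (Z/41Z)^× iff g^(40/q) ≢ 1 (mod 41) for each prime q ∈ {2, 5}.
7^20 ≡ 40 (mod 41)  [q = 2: ≢ 1 ✓]
7^8 ≡ 37 (mod 41)  [q = 5: ≢ 1 ✓]
All checks pass, so 7 has order 40 and is a primitive root modulo 41.

Yes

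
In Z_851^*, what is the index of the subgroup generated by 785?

By Lagrange's theorem, ord_851(785) divides φ(851) = φ(23·37) = (23−1)·(37−1) = 22·36 = 792 = 2^3 · 3^2 · 11.
Divisors of 792: 1, 2, 3, 4, 6, 8, 9, 11, 12, 18, 22, 24, 33, 36, 44, 66, 72, 88, 99, 132, 198, 264, 396, 792.
Test each divisor d:
785^1 ≡ 785 (mod 851)
785^2 ≡ 101 (mod 851)
785^3 ≡ 142 (mod 851)
785^4 ≡ 840 (mod 851)
785^6 ≡ 591 (mod 851)
785^8 ≡ 121 (mod 851)
785^9 ≡ 524 (mod 851)
785^11 ≡ 162 (mod 851)
785^12 ≡ 371 (mod 851)
785^18 ≡ 554 (mod 851)
785^22 ≡ 714 (mod 851)
785^24 ≡ 630 (mod 851)
785^33 ≡ 783 (mod 851)
785^36 ≡ 556 (mod 851)
785^44 ≡ 47 (mod 851)
785^66 ≡ 369 (mod 851)
785^72 ≡ 223 (mod 851)
785^88 ≡ 507 (mod 851)
785^99 ≡ 438 (mod 851)
785^132 ≡ 1 (mod 851) ✓
Thus |⟨785⟩| = ord(785) = 132.
Index = |(Z/851Z)^×| / |⟨785⟩| = 792 / 132 = 6.

6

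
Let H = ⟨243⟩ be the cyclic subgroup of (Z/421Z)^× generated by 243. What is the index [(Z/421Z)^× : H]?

20

By Lagrange's theorem, ord_421(243) divides φ(421) = 421 − 1 = 420 = 2^2 · 3 · 5 · 7.
Divisors of 420: 1, 2, 3, 4, 5, 6, 7, 10, 12, 14, 15, 20, 21, 28, 30, 35, 42, 60, 70, 84, 105, 140, 210, 420.
Check 243^d mod 421 for each divisor in increasing order:
243^1 ≡ 243
243^2 ≡ 109
243^3 ≡ 385
243^4 ≡ 93
243^5 ≡ 286
243^6 ≡ 33
243^7 ≡ 20
243^10 ≡ 122
243^12 ≡ 247
243^14 ≡ 400
243^15 ≡ 370
243^20 ≡ 149
243^21 ≡ 1
Thus |⟨243⟩| = ord(243) = 21.
Index = |(Z/421Z)^×| / |⟨243⟩| = 420 / 21 = 20.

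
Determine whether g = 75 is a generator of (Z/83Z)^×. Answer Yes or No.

No

φ(83) = 83 − 1 = 82 = 2 · 41.
Test 75^(82/q) mod 83 for each prime factor q of 82:
75^41 ≡ 1 (mod 83)  [q = 2: ≡ 1 ✗]
75^2 ≡ 64 (mod 83)  [q = 41: ≢ 1 ✓]
75^41 ≡ 1 shows ord(75) | 41, strictly less than φ(83); not a primitive root.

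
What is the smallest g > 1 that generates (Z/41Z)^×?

6

φ(41) = 41 − 1 = 40 = 2^3 · 5.
Test candidates g = 2, 3, … against the prime factors q ∈ {2, 5} of φ(41): g is a generator iff g^(40/q) ≢ 1 for every such q.
g = 2: 2^20 ≡ 1 — hits 1, so not a primitive root.
g = 3: 3^20 ≡ 40; 3^8 ≡ 1 — hits 1, so not a primitive root.
g = 4: 4^20 ≡ 1 — hits 1, so not a primitive root.
g = 5: 5^20 ≡ 1 — hits 1, so not a primitive root.
g = 6: 6^20 ≡ 40; 6^8 ≡ 10 — none is 1, so 6 is a primitive root.
So 6 is the smallest generator of (Z/41Z)^×.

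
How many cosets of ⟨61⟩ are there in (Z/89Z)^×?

1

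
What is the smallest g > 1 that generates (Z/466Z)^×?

3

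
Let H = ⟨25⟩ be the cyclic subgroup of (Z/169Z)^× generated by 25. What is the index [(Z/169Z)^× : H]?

6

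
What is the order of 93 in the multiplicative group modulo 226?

By Lagrange's theorem, ord_226(93) divides φ(226) = φ(2)·φ(113) = 1·112 = 112 = 2^4 · 7.
Divisors of 112: 1, 2, 4, 7, 8, 14, 16, 28, 56, 112.
Test each divisor d:
93^1 ≡ 93 (mod 226)
93^2 ≡ 61 (mod 226)
93^4 ≡ 105 (mod 226)
93^7 ≡ 155 (mod 226)
93^8 ≡ 177 (mod 226)
93^14 ≡ 69 (mod 226)
93^16 ≡ 141 (mod 226)
93^28 ≡ 15 (mod 226)
93^56 ≡ 225 (mod 226)
93^112 ≡ 1 (mod 226) ✓
So ord_226(93) = 112.

112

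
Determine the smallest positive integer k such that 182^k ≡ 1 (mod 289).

ord(182) | φ(289) = φ(17^2) = 17·(17−1) = 272 = 2^4 · 17.
Divisors of 272: 1, 2, 4, 8, 16, 17, 34, 68, 136, 272.
Compute 182^d (mod 289) for the divisors d until we hit 1:
182^1 ≡ 182
182^2 ≡ 178
182^4 ≡ 183
182^8 ≡ 254
182^16 ≡ 69
182^17 ≡ 131
182^34 ≡ 110
182^68 ≡ 251
182^136 ≡ 288
182^272 ≡ 1
Hence ord(182) = 272.

272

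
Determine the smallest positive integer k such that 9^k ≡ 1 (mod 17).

8

ord(9) | φ(17) = 17 − 1 = 16 = 2^4.
Divisors of 16: 1, 2, 4, 8, 16.
Check 9^d mod 17 for each divisor in increasing order:
9^1 ≡ 9
9^2 ≡ 13
9^4 ≡ 16
9^8 ≡ 1
The smallest such exponent is 8, so the order of 9 is 8.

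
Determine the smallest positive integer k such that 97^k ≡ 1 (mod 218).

27

ord(97) | φ(218) = φ(2)·φ(109) = 1·108 = 108 = 2^2 · 3^3.
Divisors of 108: 1, 2, 3, 4, 6, 9, 12, 18, 27, 36, 54, 108.
Evaluate successive powers at the divisors of 108:
97^1 ≡ 97
97^2 ≡ 35
97^3 ≡ 125
97^4 ≡ 135
97^6 ≡ 147
97^9 ≡ 63
97^12 ≡ 27
97^18 ≡ 45
97^27 ≡ 1
Therefore the multiplicative order of 97 modulo 218 is 27.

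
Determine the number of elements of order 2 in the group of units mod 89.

1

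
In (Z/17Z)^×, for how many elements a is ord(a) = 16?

8

φ(17) = 17 − 1 = 16 = 2^4.
In a cyclic group of order 16, there are φ(d) elements of order d for each divisor d of 16, and zero for non-divisors.
16 = 2^4 divides 16, and φ(16) = 8.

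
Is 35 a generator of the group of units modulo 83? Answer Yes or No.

φ(83) = 83 − 1 = 82 = 2 · 41.
It suffices to check that the order of 35 is not a proper divisor of 82: compute 35^(82/q) for q ∈ {2, 41}.
35^41 ≡ 82 (mod 83)  [q = 2: ≢ 1 ✓]
35^2 ≡ 63 (mod 83)  [q = 41: ≢ 1 ✓]
Every test exponent gives a nontrivial residue, hence 35 generates the full group.

Yes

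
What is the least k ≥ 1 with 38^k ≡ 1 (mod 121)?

55

The order of 38 must divide φ(121) = φ(11^2) = 11·(11−1) = 110 = 2 · 5 · 11.
Divisors of 110: 1, 2, 5, 10, 11, 22, 55, 110.
Evaluate successive powers at the divisors of 110:
38^1 ≡ 38
38^2 ≡ 113
38^5 ≡ 12
38^10 ≡ 23
38^11 ≡ 27
38^22 ≡ 3
38^55 ≡ 1
Hence ord(38) = 55.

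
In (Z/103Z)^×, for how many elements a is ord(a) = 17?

16

φ(103) = 103 − 1 = 102 = 2 · 3 · 17.
(Z/103Z)^× is cyclic (|G| = 102); a cyclic group of order m has exactly φ(d) elements of each order d | m, and none otherwise.
17 | 102, and φ(17) = 17 − 1 = 16.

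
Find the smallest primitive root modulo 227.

2

φ(227) = 227 − 1 = 226 = 2 · 113.
Test candidates g = 2, 3, … against the prime factors q ∈ {2, 113} of φ(227): g is a generator iff g^(226/q) ≢ 1 for every such q.
g = 2: 2^113 ≡ 226; 2^2 ≡ 4 — none is 1, so 2 is a primitive root.
The smallest primitive root modulo 227 is 2.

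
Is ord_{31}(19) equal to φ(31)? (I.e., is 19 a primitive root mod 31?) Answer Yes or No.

No

φ(31) = 31 − 1 = 30 = 2 · 3 · 5.
An element g generates (Z/31Z)^× iff g^(30/q) ≢ 1 (mod 31) for each prime q ∈ {2, 3, 5}.
19^15 ≡ 1 (mod 31)  [q = 2: ≡ 1 ✗]
19^10 ≡ 25 (mod 31)  [q = 3: ≢ 1 ✓]
19^6 ≡ 2 (mod 31)  [q = 5: ≢ 1 ✓]
The check at q = 2 fails, so 19 generates a proper subgroup.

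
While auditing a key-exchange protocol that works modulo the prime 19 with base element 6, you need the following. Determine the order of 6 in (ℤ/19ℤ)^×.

9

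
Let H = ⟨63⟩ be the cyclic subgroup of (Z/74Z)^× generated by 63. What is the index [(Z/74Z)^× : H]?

12

ord(63) | φ(74) = φ(2)·φ(37) = 1·36 = 36 = 2^2 · 3^2.
Divisors of 36: 1, 2, 3, 4, 6, 9, 12, 18, 36.
Check 63^d mod 74 for each divisor in increasing order:
63^1 ≡ 63 (mod 74)
63^2 ≡ 47 (mod 74)
63^3 ≡ 1 (mod 74) ✓
Thus |⟨63⟩| = ord(63) = 3.
The index is φ(74) / ord(63) = 36 / 3 = 12.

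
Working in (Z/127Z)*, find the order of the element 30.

63

The order of 30 must divide φ(127) = 127 − 1 = 126 = 2 · 3^2 · 7.
Divisors of 126: 1, 2, 3, 6, 7, 9, 14, 18, 21, 42, 63, 126.
Evaluate successive powers at the divisors of 126:
30^1 ≡ 30
30^2 ≡ 11
30^3 ≡ 76
30^6 ≡ 61
30^7 ≡ 52
30^9 ≡ 64
30^14 ≡ 37
30^18 ≡ 32
30^21 ≡ 19
30^42 ≡ 107
30^63 ≡ 1
So ord_127(30) = 63.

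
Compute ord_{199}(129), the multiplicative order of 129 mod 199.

198

Since 129 ∈ (Z/199Z)^×, its order divides φ(199) = 199 − 1 = 198 = 2 · 3^2 · 11.
Divisors of 198: 1, 2, 3, 6, 9, 11, 18, 22, 33, 66, 99, 198.
Compute 129^d (mod 199) for the divisors d until we hit 1:
129^1 ≡ 129 (mod 199)
129^2 ≡ 124 (mod 199)
129^3 ≡ 76 (mod 199)
129^6 ≡ 5 (mod 199)
129^9 ≡ 181 (mod 199)
129^11 ≡ 156 (mod 199)
129^18 ≡ 125 (mod 199)
129^22 ≡ 58 (mod 199)
129^33 ≡ 93 (mod 199)
129^66 ≡ 92 (mod 199)
129^99 ≡ 198 (mod 199)
129^198 ≡ 1 (mod 199) ✓
Hence ord(129) = 198.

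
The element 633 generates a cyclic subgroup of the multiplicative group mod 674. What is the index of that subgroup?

4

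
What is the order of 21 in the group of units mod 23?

ord(21) | φ(23) = 23 − 1 = 22 = 2 · 11.
Divisors of 22: 1, 2, 11, 22.
Evaluate successive powers at the divisors of 22:
21^1 ≡ 21 (mod 23)
21^2 ≡ 4 (mod 23)
21^11 ≡ 22 (mod 23)
21^22 ≡ 1 (mod 23) ✓
So ord_23(21) = 22.

22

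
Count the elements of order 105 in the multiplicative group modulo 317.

0

φ(317) = 317 − 1 = 316 = 2^2 · 79.
In a cyclic group of order 316, there are φ(d) elements of order d for each divisor d of 316, and zero for non-divisors.
Here 316 is not a multiple of 105, so there are no elements of order 105.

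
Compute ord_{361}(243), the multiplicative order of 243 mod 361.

342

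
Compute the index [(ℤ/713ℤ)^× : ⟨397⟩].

20

Since 397 ∈ (Z/713Z)^×, its order divides φ(713) = φ(23·31) = (23−1)·(31−1) = 22·30 = 660 = 2^2 · 3 · 5 · 11.
Divisors of 660: 1, 2, 3, 4, 5, 6, 10, 11, 12, 15, 20, 22, 30, 33, 44, 55, 60, 66, 110, 132, 165, 220, 330, 660.
Check 397^d mod 713 for each divisor in increasing order:
397^1 ≡ 397 (mod 713)
397^2 ≡ 36 (mod 713)
397^3 ≡ 32 (mod 713)
397^4 ≡ 583 (mod 713)
397^5 ≡ 439 (mod 713)
397^6 ≡ 311 (mod 713)
397^10 ≡ 211 (mod 713)
397^11 ≡ 346 (mod 713)
397^12 ≡ 466 (mod 713)
397^15 ≡ 652 (mod 713)
397^20 ≡ 315 (mod 713)
397^22 ≡ 645 (mod 713)
397^30 ≡ 156 (mod 713)
397^33 ≡ 1 (mod 713) ✓
The order of 397 is 33, so the subgroup it generates has 33 elements.
Index = |(Z/713Z)^×| / |⟨397⟩| = 660 / 33 = 20.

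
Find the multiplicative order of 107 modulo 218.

36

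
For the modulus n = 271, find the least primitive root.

6

φ(271) = 271 − 1 = 270 = 2 · 3^3 · 5.
g is a primitive root iff g^(270/q) ≢ 1 (mod 271) for each prime q ∈ {2, 3, 5}.
g = 2: 2^135 ≡ 1 — hits 1, so not a primitive root.
g = 3: 3^135 ≡ 270; 3^90 ≡ 1 — hits 1, so not a primitive root.
g = 4: 4^135 ≡ 1 — hits 1, so not a primitive root.
g = 5: 5^135 ≡ 1 — hits 1, so not a primitive root.
g = 6: 6^135 ≡ 270; 6^90 ≡ 242; 6^54 ≡ 10 — none is 1, so 6 is a primitive root.
Hence the least primitive root of 271 is 6.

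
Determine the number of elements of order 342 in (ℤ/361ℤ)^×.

108

φ(361) = φ(19^2) = 19·(19−1) = 342 = 2 · 3^2 · 19.
In a cyclic group of order 342, there are φ(d) elements of order d for each divisor d of 342, and zero for non-divisors.
342 = 2 · 3^2 · 19 divides 342, and φ(342) = 108.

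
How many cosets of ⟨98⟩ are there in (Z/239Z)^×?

ord(98) | φ(239) = 239 − 1 = 238 = 2 · 7 · 17.
Divisors of 238: 1, 2, 7, 14, 17, 34, 119, 238.
Check 98^d mod 239 for each divisor in increasing order:
98^1 ≡ 98 (mod 239)
98^2 ≡ 44 (mod 239)
98^7 ≡ 1 (mod 239) ✓
So ord_239(98) = 7, hence |⟨98⟩| = 7.
Index = |(Z/239Z)^×| / |⟨98⟩| = 238 / 7 = 34.

34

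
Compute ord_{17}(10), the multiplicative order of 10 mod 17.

16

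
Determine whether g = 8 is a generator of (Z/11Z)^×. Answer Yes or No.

Yes

φ(11) = 11 − 1 = 10 = 2 · 5.
It suffices to check that the order of 8 is not a proper divisor of 10: compute 8^(10/q) for q ∈ {2, 5}.
8^5 ≡ 10 (mod 11)  [q = 2: ≢ 1 ✓]
8^2 ≡ 9 (mod 11)  [q = 5: ≢ 1 ✓]
Every test exponent gives a nontrivial residue, hence 8 generates the full group.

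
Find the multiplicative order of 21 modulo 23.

22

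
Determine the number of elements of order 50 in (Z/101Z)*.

20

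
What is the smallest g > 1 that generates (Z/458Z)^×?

7

φ(458) = φ(2)·φ(229) = 1·228 = 228 = 2^2 · 3 · 19.
Test candidates g = 2, 3, … against the prime factors q ∈ {2, 3, 19} of φ(458): g is a generator iff g^(228/q) ≢ 1 for every such q.
g = 2: gcd(2, 458) = 2 > 1, not a unit — skip.
g = 3: 3^114 ≡ 1 — hits 1, so not a primitive root.
g = 4: gcd(4, 458) = 2 > 1, not a unit — skip.
g = 5: 5^114 ≡ 1 — hits 1, so not a primitive root.
g = 6: gcd(6, 458) = 2 > 1, not a unit — skip.
g = 7: 7^114 ≡ 457; 7^76 ≡ 323; 7^12 ≡ 43 — none is 1, so 7 is a primitive root.
Hence the least primitive root of 458 is 7.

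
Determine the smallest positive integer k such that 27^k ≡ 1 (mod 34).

16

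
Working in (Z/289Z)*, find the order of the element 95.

272

ord(95) | φ(289) = φ(17^2) = 17·(17−1) = 272 = 2^4 · 17.
Divisors of 272: 1, 2, 4, 8, 16, 17, 34, 68, 136, 272.
Evaluate successive powers at the divisors of 272:
95^1 ≡ 95
95^2 ≡ 66
95^4 ≡ 21
95^8 ≡ 152
95^16 ≡ 273
95^17 ≡ 214
95^34 ≡ 134
95^68 ≡ 38
95^136 ≡ 288
95^272 ≡ 1
Hence ord(95) = 272.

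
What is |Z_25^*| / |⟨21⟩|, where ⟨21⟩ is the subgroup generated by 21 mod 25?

The order of 21 must divide φ(25) = φ(5^2) = 5·(5−1) = 20 = 2^2 · 5.
Divisors of 20: 1, 2, 4, 5, 10, 20.
Check 21^d mod 25 for each divisor in increasing order:
21^1 ≡ 21
21^2 ≡ 16
21^4 ≡ 6
21^5 ≡ 1
So ord_25(21) = 5, hence |⟨21⟩| = 5.
Index = |(Z/25Z)^×| / |⟨21⟩| = 20 / 5 = 4.

4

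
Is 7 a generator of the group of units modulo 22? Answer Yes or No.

φ(22) = φ(2)·φ(11) = 1·10 = 10 = 2 · 5.
Test 7^(10/q) mod 22 for each prime factor q of 10:
7^5 ≡ 21 (mod 22)  [q = 2: ≢ 1 ✓]
7^2 ≡ 5 (mod 22)  [q = 5: ≢ 1 ✓]
None equal 1, so ord_22(7) = 10: 7 is a primitive root.

Yes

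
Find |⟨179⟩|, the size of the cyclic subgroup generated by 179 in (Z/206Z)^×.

Since 179 ∈ (Z/206Z)^×, its order divides φ(206) = φ(2)·φ(103) = 1·102 = 102 = 2 · 3 · 17.
Divisors of 102: 1, 2, 3, 6, 17, 34, 51, 102.
Check 179^d mod 206 for each divisor in increasing order:
179^1 ≡ 179 (mod 206)
179^2 ≡ 111 (mod 206)
179^3 ≡ 93 (mod 206)
179^6 ≡ 203 (mod 206)
179^17 ≡ 1 (mod 206) ✓
Therefore the multiplicative order of 179 modulo 206 is 17.

17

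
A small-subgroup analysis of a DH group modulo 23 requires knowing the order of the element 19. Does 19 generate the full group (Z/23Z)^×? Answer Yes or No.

Yes

φ(23) = 23 − 1 = 22 = 2 · 11.
An element g generates (Z/23Z)^× iff g^(22/q) ≢ 1 (mod 23) for each prime q ∈ {2, 11}.
19^11 ≡ 22 (mod 23)  [q = 2: ≢ 1 ✓]
19^2 ≡ 16 (mod 23)  [q = 11: ≢ 1 ✓]
None equal 1, so ord_23(19) = 22: 19 is a primitive root.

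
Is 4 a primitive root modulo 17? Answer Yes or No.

No

φ(17) = 17 − 1 = 16 = 2^4.
Test 4^(16/q) mod 17 for each prime factor q of 16:
4^8 ≡ 1 (mod 17)  [q = 2: ≡ 1 ✗]
The check at q = 2 fails, so 4 generates a proper subgroup.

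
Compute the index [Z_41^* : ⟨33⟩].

2

The order of 33 must divide φ(41) = 41 − 1 = 40 = 2^3 · 5.
Divisors of 40: 1, 2, 4, 5, 8, 10, 20, 40.
Compute 33^d (mod 41) for the divisors d until we hit 1:
33^1 ≡ 33 (mod 41)
33^2 ≡ 23 (mod 41)
33^4 ≡ 37 (mod 41)
33^5 ≡ 32 (mod 41)
33^8 ≡ 16 (mod 41)
33^10 ≡ 40 (mod 41)
33^20 ≡ 1 (mod 41) ✓
The order of 33 is 20, so the subgroup it generates has 20 elements.
[(Z/41Z)^× : ⟨33⟩] = 40/20 = 2.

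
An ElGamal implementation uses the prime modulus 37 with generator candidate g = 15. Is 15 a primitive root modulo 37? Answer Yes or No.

Yes

φ(37) = 37 − 1 = 36 = 2^2 · 3^2.
An element g generates (Z/37Z)^× iff g^(36/q) ≢ 1 (mod 37) for each prime q ∈ {2, 3}.
15^18 ≡ 36 (mod 37)  [q = 2: ≢ 1 ✓]
15^12 ≡ 26 (mod 37)  [q = 3: ≢ 1 ✓]
None equal 1, so ord_37(15) = 36: 15 is a primitive root.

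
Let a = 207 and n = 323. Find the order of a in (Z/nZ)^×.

By Lagrange's theorem, ord_323(207) divides φ(323) = φ(17·19) = (17−1)·(19−1) = 16·18 = 288 = 2^5 · 3^2.
Divisors of 288: 1, 2, 3, 4, 6, 8, 9, 12, 16, 18, 24, 32, 36, 48, 72, 96, 144, 288.
Check 207^d mod 323 for each divisor in increasing order:
207^1 ≡ 207 (mod 323)
207^2 ≡ 213 (mod 323)
207^3 ≡ 163 (mod 323)
207^4 ≡ 149 (mod 323)
207^6 ≡ 83 (mod 323)
207^8 ≡ 237 (mod 323)
207^9 ≡ 286 (mod 323)
207^12 ≡ 106 (mod 323)
207^16 ≡ 290 (mod 323)
207^18 ≡ 77 (mod 323)
207^24 ≡ 254 (mod 323)
207^32 ≡ 120 (mod 323)
207^36 ≡ 115 (mod 323)
207^48 ≡ 239 (mod 323)
207^72 ≡ 305 (mod 323)
207^96 ≡ 273 (mod 323)
207^144 ≡ 1 (mod 323) ✓
Hence ord(207) = 144.

144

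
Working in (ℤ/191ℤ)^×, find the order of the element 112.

190

ord(112) | φ(191) = 191 − 1 = 190 = 2 · 5 · 19.
Divisors of 190: 1, 2, 5, 10, 19, 38, 95, 190.
Check 112^d mod 191 for each divisor in increasing order:
112^1 ≡ 112
112^2 ≡ 129
112^5 ≡ 14
112^10 ≡ 5
112^19 ≡ 152
112^38 ≡ 184
112^95 ≡ 190
112^190 ≡ 1
Hence ord(112) = 190.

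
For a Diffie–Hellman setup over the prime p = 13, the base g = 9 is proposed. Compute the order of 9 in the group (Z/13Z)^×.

3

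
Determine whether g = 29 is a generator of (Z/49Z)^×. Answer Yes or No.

No

φ(49) = φ(7^2) = 7·(7−1) = 42 = 2 · 3 · 7.
An element g generates (Z/49Z)^× iff g^(42/q) ≢ 1 (mod 49) for each prime q ∈ {2, 3, 7}.
29^21 ≡ 1 (mod 49)  [q = 2: ≡ 1 ✗]
29^14 ≡ 1 (mod 49)  [q = 3: ≡ 1 ✗]
29^6 ≡ 22 (mod 49)  [q = 7: ≢ 1 ✓]
Since 29^21 ≡ 1, the order of 29 divides 21 < 42, so 29 is not a primitive root.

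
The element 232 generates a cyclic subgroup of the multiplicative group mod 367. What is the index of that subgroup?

ord(232) | φ(367) = 367 − 1 = 366 = 2 · 3 · 61.
Divisors of 366: 1, 2, 3, 6, 61, 122, 183, 366.
Compute 232^d (mod 367) for the divisors d until we hit 1:
232^1 ≡ 232 (mod 367)
232^2 ≡ 242 (mod 367)
232^3 ≡ 360 (mod 367)
232^6 ≡ 49 (mod 367)
232^61 ≡ 366 (mod 367)
232^122 ≡ 1 (mod 367) ✓
So ord_367(232) = 122, hence |⟨232⟩| = 122.
Index = |(Z/367Z)^×| / |⟨232⟩| = 366 / 122 = 3.

3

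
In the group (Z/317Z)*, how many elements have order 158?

φ(317) = 317 − 1 = 316 = 2^2 · 79.
(Z/317Z)^× is cyclic (|G| = 316); a cyclic group of order m has exactly φ(d) elements of each order d | m, and none otherwise.
158 = 2 · 79 divides 316, and φ(158) = 78.

78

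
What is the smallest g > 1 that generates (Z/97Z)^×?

5

φ(97) = 97 − 1 = 96 = 2^5 · 3.
g is a primitive root iff g^(96/q) ≢ 1 (mod 97) for each prime q ∈ {2, 3}.
g = 2: 2^48 ≡ 1 — hits 1, so not a primitive root.
g = 3: 3^48 ≡ 1 — hits 1, so not a primitive root.
g = 4: 4^48 ≡ 1 — hits 1, so not a primitive root.
g = 5: 5^48 ≡ 96; 5^32 ≡ 35 — none is 1, so 5 is a primitive root.
Hence the least primitive root of 97 is 5.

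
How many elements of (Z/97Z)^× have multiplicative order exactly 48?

16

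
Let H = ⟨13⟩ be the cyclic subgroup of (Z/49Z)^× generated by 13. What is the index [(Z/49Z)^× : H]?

3

By Lagrange's theorem, ord_49(13) divides φ(49) = φ(7^2) = 7·(7−1) = 42 = 2 · 3 · 7.
Divisors of 42: 1, 2, 3, 6, 7, 14, 21, 42.
Test each divisor d:
13^1 ≡ 13 (mod 49)
13^2 ≡ 22 (mod 49)
13^3 ≡ 41 (mod 49)
13^6 ≡ 15 (mod 49)
13^7 ≡ 48 (mod 49)
13^14 ≡ 1 (mod 49) ✓
Thus |⟨13⟩| = ord(13) = 14.
[(Z/49Z)^× : ⟨13⟩] = 42/14 = 3.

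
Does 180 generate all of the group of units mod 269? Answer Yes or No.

No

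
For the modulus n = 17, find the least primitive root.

3

φ(17) = 17 − 1 = 16 = 2^4.
Test candidates g = 2, 3, … against the prime factors q ∈ {2} of φ(17): g is a generator iff g^(16/q) ≢ 1 for every such q.
g = 2: 2^8 ≡ 1 — hits 1, so not a primitive root.
g = 3: 3^8 ≡ 16 — none is 1, so 3 is a primitive root.
So 3 is the smallest generator of (Z/17Z)^×.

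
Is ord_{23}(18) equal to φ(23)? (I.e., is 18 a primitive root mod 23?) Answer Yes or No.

φ(23) = 23 − 1 = 22 = 2 · 11.
An element g generates (Z/23Z)^× iff g^(22/q) ≢ 1 (mod 23) for each prime q ∈ {2, 11}.
18^11 ≡ 1 (mod 23)  [q = 2: ≡ 1 ✗]
18^2 ≡ 2 (mod 23)  [q = 11: ≢ 1 ✓]
The check at q = 2 fails, so 18 generates a proper subgroup.

No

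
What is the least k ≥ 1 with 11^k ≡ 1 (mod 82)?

40

By Lagrange's theorem, ord_82(11) divides φ(82) = φ(2)·φ(41) = 1·40 = 40 = 2^3 · 5.
Divisors of 40: 1, 2, 4, 5, 8, 10, 20, 40.
Compute 11^d (mod 82) for the divisors d until we hit 1:
11^1 ≡ 11 (mod 82)
11^2 ≡ 39 (mod 82)
11^4 ≡ 45 (mod 82)
11^5 ≡ 3 (mod 82)
11^8 ≡ 57 (mod 82)
11^10 ≡ 9 (mod 82)
11^20 ≡ 81 (mod 82)
11^40 ≡ 1 (mod 82) ✓
Hence ord(11) = 40.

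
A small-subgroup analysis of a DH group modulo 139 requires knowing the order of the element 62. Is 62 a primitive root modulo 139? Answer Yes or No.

φ(139) = 139 − 1 = 138 = 2 · 3 · 23.
An element g generates (Z/139Z)^× iff g^(138/q) ≢ 1 (mod 139) for each prime q ∈ {2, 3, 23}.
62^69 ≡ 138 (mod 139)  [q = 2: ≢ 1 ✓]
62^46 ≡ 1 (mod 139)  [q = 3: ≡ 1 ✗]
62^6 ≡ 52 (mod 139)  [q = 23: ≢ 1 ✓]
The check at q = 3 fails, so 62 generates a proper subgroup.

No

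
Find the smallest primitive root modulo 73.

5

φ(73) = 73 − 1 = 72 = 2^3 · 3^2.
Test candidates g = 2, 3, … against the prime factors q ∈ {2, 3} of φ(73): g is a generator iff g^(72/q) ≢ 1 for every such q.
g = 2: 2^36 ≡ 1 — hits 1, so not a primitive root.
g = 3: 3^36 ≡ 1 — hits 1, so not a primitive root.
g = 4: 4^36 ≡ 1 — hits 1, so not a primitive root.
g = 5: 5^36 ≡ 72; 5^24 ≡ 8 — none is 1, so 5 is a primitive root.
The smallest primitive root modulo 73 is 5.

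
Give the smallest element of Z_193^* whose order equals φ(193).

5

φ(193) = 193 − 1 = 192 = 2^6 · 3.
g is a primitive root iff g^(192/q) ≢ 1 (mod 193) for each prime q ∈ {2, 3}.
g = 2: 2^96 ≡ 1 — hits 1, so not a primitive root.
g = 3: 3^96 ≡ 1 — hits 1, so not a primitive root.
g = 4: 4^96 ≡ 1 — hits 1, so not a primitive root.
g = 5: 5^96 ≡ 192; 5^64 ≡ 84 — none is 1, so 5 is a primitive root.
Hence the least primitive root of 193 is 5.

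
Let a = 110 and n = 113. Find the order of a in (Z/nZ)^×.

By Lagrange's theorem, ord_113(110) divides φ(113) = 113 − 1 = 112 = 2^4 · 7.
Divisors of 112: 1, 2, 4, 7, 8, 14, 16, 28, 56, 112.
Evaluate successive powers at the divisors of 112:
110^1 ≡ 110
110^2 ≡ 9
110^4 ≡ 81
110^7 ≡ 73
110^8 ≡ 7
110^14 ≡ 18
110^16 ≡ 49
110^28 ≡ 98
110^56 ≡ 112
110^112 ≡ 1
The smallest such exponent is 112, so the order of 110 is 112.

112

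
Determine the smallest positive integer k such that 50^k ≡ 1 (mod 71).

35

ord(50) | φ(71) = 71 − 1 = 70 = 2 · 5 · 7.
Divisors of 70: 1, 2, 5, 7, 10, 14, 35, 70.
Test each divisor d:
50^1 ≡ 50 (mod 71)
50^2 ≡ 15 (mod 71)
50^5 ≡ 32 (mod 71)
50^7 ≡ 54 (mod 71)
50^10 ≡ 30 (mod 71)
50^14 ≡ 5 (mod 71)
50^35 ≡ 1 (mod 71) ✓
So ord_71(50) = 35.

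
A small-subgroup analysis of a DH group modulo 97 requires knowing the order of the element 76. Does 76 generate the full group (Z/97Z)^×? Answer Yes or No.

Yes

φ(97) = 97 − 1 = 96 = 2^5 · 3.
76 is a primitive root mod 97 iff 76^(φ(97)/q) ≢ 1 for every prime q | φ(97), i.e. q ∈ {2, 3}.
76^48 ≡ 96 (mod 97)  [q = 2: ≢ 1 ✓]
76^32 ≡ 61 (mod 97)  [q = 3: ≢ 1 ✓]
All checks pass, so 76 has order 96 and is a primitive root modulo 97.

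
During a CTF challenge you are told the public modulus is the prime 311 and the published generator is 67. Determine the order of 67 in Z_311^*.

By Lagrange's theorem, ord_311(67) divides φ(311) = 311 − 1 = 310 = 2 · 5 · 31.
Divisors of 310: 1, 2, 5, 10, 31, 62, 155, 310.
Compute 67^d (mod 311) for the divisors d until we hit 1:
67^1 ≡ 67
67^2 ≡ 135
67^5 ≡ 89
67^10 ≡ 146
67^31 ≡ 52
67^62 ≡ 216
67^155 ≡ 1
The smallest such exponent is 155, so the order of 67 is 155.

155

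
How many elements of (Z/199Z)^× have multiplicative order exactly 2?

φ(199) = 199 − 1 = 198 = 2 · 3^2 · 11.
(Z/199Z)^× is cyclic (|G| = 198); a cyclic group of order m has exactly φ(d) elements of each order d | m, and none otherwise.
2 | 198, and φ(2) = 2 − 1 = 1.

1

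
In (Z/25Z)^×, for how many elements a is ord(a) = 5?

4

φ(25) = φ(5^2) = 5·(5−1) = 20 = 2^2 · 5.
In a cyclic group of order 20, there are φ(d) elements of order d for each divisor d of 20, and zero for non-divisors.
5 | 20, and φ(5) = 5 − 1 = 4.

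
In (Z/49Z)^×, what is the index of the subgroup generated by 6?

3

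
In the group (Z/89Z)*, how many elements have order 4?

φ(89) = 89 − 1 = 88 = 2^3 · 11.
In a cyclic group of order 88, there are φ(d) elements of order d for each divisor d of 88, and zero for non-divisors.
4 = 2^2 divides 88, and φ(4) = 2.

2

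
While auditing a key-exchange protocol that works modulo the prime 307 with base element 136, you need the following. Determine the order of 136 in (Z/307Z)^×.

102

ord(136) | φ(307) = 307 − 1 = 306 = 2 · 3^2 · 17.
Divisors of 306: 1, 2, 3, 6, 9, 17, 18, 34, 51, 102, 153, 306.
Check 136^d mod 307 for each divisor in increasing order:
136^1 ≡ 136 (mod 307)
136^2 ≡ 76 (mod 307)
136^3 ≡ 205 (mod 307)
136^6 ≡ 273 (mod 307)
136^9 ≡ 91 (mod 307)
136^17 ≡ 18 (mod 307)
136^18 ≡ 299 (mod 307)
136^34 ≡ 17 (mod 307)
136^51 ≡ 306 (mod 307)
136^102 ≡ 1 (mod 307) ✓
So ord_307(136) = 102.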